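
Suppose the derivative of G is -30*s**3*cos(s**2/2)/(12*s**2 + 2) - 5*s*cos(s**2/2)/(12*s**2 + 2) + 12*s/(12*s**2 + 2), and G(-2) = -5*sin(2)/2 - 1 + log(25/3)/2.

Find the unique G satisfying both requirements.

The integrand splits into summands that can be handled one at a time.
A general antiderivative is log(2*s**2 + 1/3)/2 - 5*sin(s**2/2)/2 + C.
The condition gives C = -5*sin(2)/2 - 1 + log(25/3)/2 - (-5*sin(2)/2 + log(25/3)/2) = -1.
So G(s) = log(2*s**2 + 1/3)/2 - 5*sin(s**2/2)/2 - 1.
Check: d/ds[log(2*s**2 + 1/3)/2 - 5*sin(s**2/2)/2 - 1] = (-30*s**3*cos(s**2/2) - 5*s*cos(s**2/2) + 12*s)/(12*s**2 + 2), which equals G'(s).

G(s) = log(2*s**2 + 1/3)/2 - 5*sin(s**2/2)/2 - 1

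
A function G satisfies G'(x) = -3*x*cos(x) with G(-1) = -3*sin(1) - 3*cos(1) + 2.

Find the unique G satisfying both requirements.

Any candidate G(x) must reproduce the stated G'(x) exactly.
A general antiderivative is -3*x*sin(x) - 3*cos(x) + C.
The condition gives C = -3*sin(1) - 3*cos(1) + 2 - (-3*sin(1) - 3*cos(1)) = 2.
So G(x) = -3*x*sin(x) - 3*cos(x) + 2.
Check: d/dx[-3*x*sin(x) - 3*cos(x) + 2] = -3*x*cos(x) = G'(x).

G(x) = -3*x*sin(x) - 3*cos(x) + 2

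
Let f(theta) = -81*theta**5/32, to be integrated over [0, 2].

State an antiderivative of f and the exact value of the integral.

Antiderivative: F(theta) = -27*theta**6/64; value = -27

An antiderivative F(theta) passes only if d/dtheta[F] lands on f(theta) exactly.
F(theta) = -27*theta**6/64 is an antiderivative of f.
Check: d/dtheta[-27*theta**6/64] = -81*theta**5/32 = f(theta).
F(2) = -27; F(0) = 0.
Integral = F(2) - F(0) = -27.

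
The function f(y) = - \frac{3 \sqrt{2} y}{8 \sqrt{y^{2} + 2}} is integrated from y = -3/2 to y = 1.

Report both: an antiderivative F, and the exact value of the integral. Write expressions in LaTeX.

Antiderivative: F(y) = - \frac{3 \sqrt{\frac{y^{2}}{2} + 1}}{4}; value = - \frac{3 \sqrt{6}}{8} + \frac{3 \sqrt{34}}{16}

The substitution u = \frac{y^{2}}{2} + 1 works: f is exactly (dF/du)*(du/dy) for that inner function.
F(y) = - \frac{3 \sqrt{\frac{y^{2}}{2} + 1}}{4} is an antiderivative of f.
Check: d/dy[- \frac{3 \sqrt{\frac{y^{2}}{2} + 1}}{4}] = - \frac{3 \sqrt{2} y}{8 \sqrt{y^{2} + 2}} = f(y).
F(1) = - \frac{3 \sqrt{6}}{8}; F(-3/2) = - \frac{3 \sqrt{34}}{16}.
Integral = F(1) - F(-3/2) = - \frac{3 \sqrt{6}}{8} + \frac{3 \sqrt{34}}{16}.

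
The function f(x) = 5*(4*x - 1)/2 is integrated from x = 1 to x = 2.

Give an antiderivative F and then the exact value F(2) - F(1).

Antiderivative: F(x) = 5*x**2 - 5*x/2; value = 25/2

Any candidate F(x) must reproduce f(x) exactly when differentiated.
F(x) = 5*x**2 - 5*x/2 is an antiderivative of f.
Check: d/dx[5*x**2 - 5*x/2] = 10*x - 5/2, which equals f(x).
F(2) = 15; F(1) = 5/2.
Integral = F(2) - F(1) = 25/2.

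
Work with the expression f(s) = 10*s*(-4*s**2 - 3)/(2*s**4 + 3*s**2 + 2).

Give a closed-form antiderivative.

The substitution u = s**4 + 3*s**2/2 + 1 works: f is exactly (dF/du)*(du/ds) for that inner function.
Check: d/ds[-5*log(s**4 + 3*s**2/2 + 1)] = (-40*s**3 - 30*s)/(2*s**4 + 3*s**2 + 2), which equals f(s).

An antiderivative is F(s) = -5*log(s**4 + 3*s**2/2 + 1).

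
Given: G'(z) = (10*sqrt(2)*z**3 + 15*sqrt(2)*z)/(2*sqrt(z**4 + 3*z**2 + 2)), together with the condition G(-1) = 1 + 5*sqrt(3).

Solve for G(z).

The substitution u = z**4/2 + 3*z**2/2 + 1 works: G'(z) is exactly (dG/du)*(du/dz) for that inner function.
A general antiderivative is 5*sqrt(z**4/2 + 3*z**2/2 + 1) + C.
The condition gives C = 1 + 5*sqrt(3) - (5*sqrt(3)) = 1.
So G(z) = (5*sqrt(2)*sqrt(z**4 + 3*z**2 + 2) + 2)/2.
Check: d/dz[(5*sqrt(2)*sqrt(z**4 + 3*z**2 + 2) + 2)/2] = (10*sqrt(2)*z**3 + 15*sqrt(2)*z)/(2*sqrt(z**4 + 3*z**2 + 2)) = G'(z).

G(z) = (5*sqrt(2)*sqrt(z**4 + 3*z**2 + 2) + 2)/2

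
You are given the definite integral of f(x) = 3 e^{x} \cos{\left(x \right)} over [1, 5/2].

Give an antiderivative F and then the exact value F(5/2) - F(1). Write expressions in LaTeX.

Antiderivative: F(x) = \frac{3 e^{x} \sin{\left(x \right)}}{2} + \frac{3 e^{x} \cos{\left(x \right)}}{2}; value = \frac{3 e^{\frac{5}{2}} \cos{\left(\frac{5}{2} \right)}}{2} - \frac{3 e \sin{\left(1 \right)}}{2} - \frac{3 e \cos{\left(1 \right)}}{2} + \frac{3 e^{\frac{5}{2}} \sin{\left(\frac{5}{2} \right)}}{2}

Differentiate the proposed F(x) back; it has to land on f(x) exactly.
F(x) = \frac{3 e^{x} \sin{\left(x \right)}}{2} + \frac{3 e^{x} \cos{\left(x \right)}}{2} is an antiderivative of f.
Check: d/dx[\frac{3 e^{x} \sin{\left(x \right)}}{2} + \frac{3 e^{x} \cos{\left(x \right)}}{2}] = 3 e^{x} \cos{\left(x \right)} = f(x).
F(5/2) = \frac{3 e^{\frac{5}{2}} \cos{\left(\frac{5}{2} \right)}}{2} + \frac{3 e^{\frac{5}{2}} \sin{\left(\frac{5}{2} \right)}}{2}; F(1) = \frac{3 e \cos{\left(1 \right)}}{2} + \frac{3 e \sin{\left(1 \right)}}{2}.
Integral = F(5/2) - F(1) = \frac{3 e^{\frac{5}{2}} \cos{\left(\frac{5}{2} \right)}}{2} - \frac{3 e \sin{\left(1 \right)}}{2} - \frac{3 e \cos{\left(1 \right)}}{2} + \frac{3 e^{\frac{5}{2}} \sin{\left(\frac{5}{2} \right)}}{2}.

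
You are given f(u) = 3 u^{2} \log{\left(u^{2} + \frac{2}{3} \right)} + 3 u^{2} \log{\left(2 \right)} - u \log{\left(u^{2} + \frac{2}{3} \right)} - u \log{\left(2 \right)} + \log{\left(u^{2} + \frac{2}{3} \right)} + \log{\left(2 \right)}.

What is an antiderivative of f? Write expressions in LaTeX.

An antiderivative is F(u) = \frac{- 12 u^{3} + 9 u^{2} + 9 u \left(2 u^{2} - u + 2\right) \log{\left(2 u^{2} + \frac{4}{3} \right)} - 12 u - 6 \log{\left(u^{2} + \frac{2}{3} \right)} + 4 \sqrt{6} \operatorname{atan}{\left(\frac{\sqrt{6} u}{2} \right)}}{18}.

The integrand splits into summands that can be handled one at a time.
Check: d/du[\frac{- 12 u^{3} + 9 u^{2} + 9 u \left(2 u^{2} - u + 2\right) \log{\left(2 u^{2} + \frac{4}{3} \right)} - 12 u - 6 \log{\left(u^{2} + \frac{2}{3} \right)} + 4 \sqrt{6} \operatorname{atan}{\left(\frac{\sqrt{6} u}{2} \right)}}{18}] = 3 u^{2} \log{\left(u^{2} + \frac{2}{3} \right)} + 3 u^{2} \log{\left(2 \right)} - u \log{\left(u^{2} + \frac{2}{3} \right)} - u \log{\left(2 \right)} + \log{\left(u^{2} + \frac{2}{3} \right)} + \log{\left(2 \right)} = f(u).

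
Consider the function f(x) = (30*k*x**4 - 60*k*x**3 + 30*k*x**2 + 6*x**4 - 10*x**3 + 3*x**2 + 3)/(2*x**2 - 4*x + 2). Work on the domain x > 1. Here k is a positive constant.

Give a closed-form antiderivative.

Any candidate F(x) must reproduce f(x) exactly when differentiated.
Check: d/dx[5*k*x**3 + x**3 + x**2/2 + x/2 - 3/(3*x - 3)] = (30*k*x**4 - 60*k*x**3 + 30*k*x**2 + 6*x**4 - 10*x**3 + 3*x**2 + 3)/(2*x**2 - 4*x + 2) = f(x).

An antiderivative is F(x) = 5*k*x**3 + x**3 + x**2/2 + x/2 - 3/(3*x - 3).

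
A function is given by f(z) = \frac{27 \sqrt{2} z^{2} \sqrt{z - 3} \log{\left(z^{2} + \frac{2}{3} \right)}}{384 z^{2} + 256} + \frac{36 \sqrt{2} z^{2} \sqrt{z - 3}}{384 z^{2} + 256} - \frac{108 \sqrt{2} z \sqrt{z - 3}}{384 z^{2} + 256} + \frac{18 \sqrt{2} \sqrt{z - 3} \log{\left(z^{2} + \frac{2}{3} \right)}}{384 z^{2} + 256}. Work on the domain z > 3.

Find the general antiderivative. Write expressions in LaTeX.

F(z) = \frac{3 \sqrt{2} \left(z - 3\right)^{\frac{3}{2}} \log{\left(z^{2} + \frac{2}{3} \right)}}{64} + C

f has the shape u'v + uv' for u = \frac{3 \left(\frac{z}{2} - \frac{3}{2}\right)^{\frac{3}{2}}}{16} and v = \log{\left(z^{2} + \frac{2}{3} \right)} — it is the derivative of the product u*v.
Check: d/dz[\frac{3 \sqrt{2} \left(z - 3\right)^{\frac{3}{2}} \log{\left(z^{2} + \frac{2}{3} \right)}}{64}] = \frac{27 \sqrt{2} z^{2} \sqrt{z - 3} \log{\left(z^{2} + \frac{2}{3} \right)} + 36 \sqrt{2} z^{2} \sqrt{z - 3} - 108 \sqrt{2} z \sqrt{z - 3} + 18 \sqrt{2} \sqrt{z - 3} \log{\left(z^{2} + \frac{2}{3} \right)}}{384 z^{2} + 256}, which equals f(z).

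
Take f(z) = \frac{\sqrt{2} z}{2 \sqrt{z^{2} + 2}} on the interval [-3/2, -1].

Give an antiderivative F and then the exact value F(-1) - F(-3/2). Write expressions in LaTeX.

The substitution u = \frac{z^{2}}{2} + 1 works: f is exactly (dF/du)*(du/dz) for that inner function.
F(z) = \frac{\sqrt{2} \sqrt{z^{2} + 2}}{2} is an antiderivative of f.
Check: d/dz[\frac{\sqrt{2} \sqrt{z^{2} + 2}}{2}] = \frac{\sqrt{2} z}{2 \sqrt{z^{2} + 2}} = f(z).
F(-1) = \frac{\sqrt{6}}{2}; F(-3/2) = \frac{\sqrt{34}}{4}.
Integral = F(-1) - F(-3/2) = - \frac{\sqrt{34}}{4} + \frac{\sqrt{6}}{2}.

Antiderivative: F(z) = \frac{\sqrt{2} \sqrt{z^{2} + 2}}{2}; value = - \frac{\sqrt{34}}{4} + \frac{\sqrt{6}}{2}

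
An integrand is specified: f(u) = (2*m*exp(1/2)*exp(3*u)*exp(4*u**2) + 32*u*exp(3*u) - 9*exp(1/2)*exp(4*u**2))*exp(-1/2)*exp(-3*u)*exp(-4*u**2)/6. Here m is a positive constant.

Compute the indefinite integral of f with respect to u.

An antiderivative F(u) passes only if d/du[F] lands on f(u) exactly.
Check: d/du[(2*m*u*exp(3*u) - 4*exp(3*u)*exp(-4*u**2 - 1/2) + 3)*exp(-3*u)/6] = (2*exp(1)*m*exp(3*u)*exp(4*u**2) + 32*u*exp(1/2)*exp(3*u) - 9*exp(1)*exp(4*u**2))*exp(-1)*exp(-3*u)*exp(-4*u**2)/6, which equals f(u).

F(u) = (2*m*u*exp(3*u) - 4*exp(3*u)*exp(-4*u**2 - 1/2) + 3)*exp(-3*u)/6 + C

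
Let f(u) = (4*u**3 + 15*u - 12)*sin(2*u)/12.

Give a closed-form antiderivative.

An antiderivative is F(u) = (-8*u**3*cos(2*u) + 12*u**2*sin(2*u) - 18*u*cos(2*u) + 9*sin(2*u) + 24*cos(2*u))/48.

Any candidate F(u) must reproduce f(u) exactly when differentiated.
Check: d/du[(-8*u**3*cos(2*u) + 12*u**2*sin(2*u) - 18*u*cos(2*u) + 9*sin(2*u) + 24*cos(2*u))/48] = u**3*sin(2*u)/3 + 5*u*sin(2*u)/4 - sin(2*u), which equals f(u).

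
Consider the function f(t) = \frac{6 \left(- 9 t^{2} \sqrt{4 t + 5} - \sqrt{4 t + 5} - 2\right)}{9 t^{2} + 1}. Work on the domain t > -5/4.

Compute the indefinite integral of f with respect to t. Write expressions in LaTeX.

Differentiate the proposed F(t) back; it has to land on f(t) exactly.
Check: d/dt[- \left(4 t + 5\right)^{\frac{3}{2}} - 4 \operatorname{atan}{\left(3 t \right)}] = \frac{- 54 t^{2} \sqrt{4 t + 5} - 6 \sqrt{4 t + 5} - 12}{9 t^{2} + 1}, which equals f(t).

F(t) = - \left(4 t + 5\right)^{\frac{3}{2}} - 4 \operatorname{atan}{\left(3 t \right)} + C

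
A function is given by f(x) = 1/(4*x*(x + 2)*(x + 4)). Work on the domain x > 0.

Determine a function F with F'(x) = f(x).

An antiderivative is F(x) = -log(x + 2)/16 + log(x**2 + 4*x)/32.

Factor the denominator (4*x*(x + 2)*(x + 4)) and decompose: f = 1/(32*(x + 4)) - 1/(16*(x + 2)) + 1/(32*x); each piece integrates to a log, atan, or power term.
Check: d/dx[-log(x + 2)/16 + log(x**2 + 4*x)/32] = 1/(4*x**3 + 24*x**2 + 32*x), which equals f(x).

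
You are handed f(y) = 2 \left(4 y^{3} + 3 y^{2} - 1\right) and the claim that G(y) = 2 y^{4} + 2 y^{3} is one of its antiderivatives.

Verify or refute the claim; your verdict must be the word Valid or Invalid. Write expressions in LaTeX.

d/dy[G] = 8 y^{3} + 6 y^{2}
d/dy[G] - f(y) = 2 != 0.

Invalid: d/dy[G] - f = 2, which is not 0.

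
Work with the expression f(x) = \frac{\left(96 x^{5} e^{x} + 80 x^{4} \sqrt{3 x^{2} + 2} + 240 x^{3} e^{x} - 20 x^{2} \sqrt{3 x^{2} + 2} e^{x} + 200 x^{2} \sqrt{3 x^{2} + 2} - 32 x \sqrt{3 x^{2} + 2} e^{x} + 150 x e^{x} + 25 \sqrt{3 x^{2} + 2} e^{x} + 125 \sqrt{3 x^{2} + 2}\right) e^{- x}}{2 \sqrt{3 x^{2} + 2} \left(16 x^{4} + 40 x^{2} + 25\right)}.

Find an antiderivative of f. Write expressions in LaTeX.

An antiderivative is F(x) = \frac{\left(- 20 x^{2} + \left(5 x + 4\right) e^{x} + 2 \sqrt{3 x^{2} + 2} \left(4 x^{2} + 5\right) e^{x} - 25\right) e^{- x}}{2 \left(4 x^{2} + 5\right)}.

An antiderivative F(x) passes only if d/dx[F] lands on f(x) exactly.
Check: d/dx[\frac{\left(- 20 x^{2} + \left(5 x + 4\right) e^{x} + 2 \sqrt{3 x^{2} + 2} \left(4 x^{2} + 5\right) e^{x} - 25\right) e^{- x}}{2 \left(4 x^{2} + 5\right)}] = \frac{96 x^{5} e^{x} + 80 x^{4} \sqrt{3 x^{2} + 2} + 240 x^{3} e^{x} - 20 x^{2} \sqrt{3 x^{2} + 2} e^{x} + 200 x^{2} \sqrt{3 x^{2} + 2} - 32 x \sqrt{3 x^{2} + 2} e^{x} + 150 x e^{x} + 25 \sqrt{3 x^{2} + 2} e^{x} + 125 \sqrt{3 x^{2} + 2}}{32 x^{4} \sqrt{3 x^{2} + 2} e^{x} + 80 x^{2} \sqrt{3 x^{2} + 2} e^{x} + 50 \sqrt{3 x^{2} + 2} e^{x}}, which equals f(x).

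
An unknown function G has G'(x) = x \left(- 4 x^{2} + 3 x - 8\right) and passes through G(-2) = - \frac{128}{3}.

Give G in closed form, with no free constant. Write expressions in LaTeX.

G(x) = \frac{- 3 x^{4} + 3 x^{3} - 12 x^{2} - 8}{3}

Check a candidate G(x) by differentiating: d/dx[G] must match the given G'(x).
A general antiderivative is - x^{4} + x^{3} - 4 x^{2} - \frac{5}{3} + C.
The condition gives C = - \frac{128}{3} - (- \frac{125}{3}) = -1.
So G(x) = \frac{- 3 x^{4} + 3 x^{3} - 12 x^{2} - 8}{3}.
Check: d/dx[\frac{- 3 x^{4} + 3 x^{3} - 12 x^{2} - 8}{3}] = - 4 x^{3} + 3 x^{2} - 8 x, which equals G'(x).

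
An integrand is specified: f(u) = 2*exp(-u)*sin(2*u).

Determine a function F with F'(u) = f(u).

Whatever form F(u) takes, F'(u) = f(u) is non-negotiable.
Check: d/du[(-2*sin(2*u) - 4*cos(2*u))*exp(-u)/5] = 2*exp(-u)*sin(2*u) = f(u).

An antiderivative is F(u) = (-2*sin(2*u) - 4*cos(2*u))*exp(-u)/5.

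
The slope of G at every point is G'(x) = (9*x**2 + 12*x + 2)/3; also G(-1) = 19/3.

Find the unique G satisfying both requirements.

G(x) = x**3 + 2*x**2 + 2*x/3 + 6

A candidate passes only if d/dx[G] lands on the given G'(x) exactly.
A general antiderivative is x**3 + 2*x**2 + 2*x/3 + 5 + C.
The condition gives C = 19/3 - (16/3) = 1.
So G(x) = x**3 + 2*x**2 + 2*x/3 + 6.
Check: d/dx[x**3 + 2*x**2 + 2*x/3 + 6] = 3*x**2 + 4*x + 2/3, which equals G'(x).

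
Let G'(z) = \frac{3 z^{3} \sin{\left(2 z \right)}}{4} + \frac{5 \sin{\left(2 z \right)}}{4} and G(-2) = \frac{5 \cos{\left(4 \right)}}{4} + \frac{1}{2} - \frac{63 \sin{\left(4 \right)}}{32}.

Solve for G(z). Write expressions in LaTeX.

G(z) = - \frac{3 z^{3} \cos{\left(2 z \right)}}{8} + \frac{9 z^{2} \sin{\left(2 z \right)}}{16} + \frac{9 z \cos{\left(2 z \right)}}{16} - \frac{9 \sin{\left(2 z \right)}}{32} - \frac{5 \cos{\left(2 z \right)}}{8} + \frac{1}{2}

The integrand splits into summands that can be handled one at a time.
A general antiderivative is - \frac{3 z^{3} \cos{\left(2 z \right)}}{8} + \frac{9 z^{2} \sin{\left(2 z \right)}}{16} + \frac{9 z \cos{\left(2 z \right)}}{16} - \frac{9 \sin{\left(2 z \right)}}{32} - \frac{5 \cos{\left(2 z \right)}}{8} + C.
The condition gives C = \frac{5 \cos{\left(4 \right)}}{4} + \frac{1}{2} - \frac{63 \sin{\left(4 \right)}}{32} - (\frac{5 \cos{\left(4 \right)}}{4} - \frac{63 \sin{\left(4 \right)}}{32}) = \frac{1}{2}.
So G(z) = - \frac{3 z^{3} \cos{\left(2 z \right)}}{8} + \frac{9 z^{2} \sin{\left(2 z \right)}}{16} + \frac{9 z \cos{\left(2 z \right)}}{16} - \frac{9 \sin{\left(2 z \right)}}{32} - \frac{5 \cos{\left(2 z \right)}}{8} + \frac{1}{2}.
Check: d/dz[- \frac{3 z^{3} \cos{\left(2 z \right)}}{8} + \frac{9 z^{2} \sin{\left(2 z \right)}}{16} + \frac{9 z \cos{\left(2 z \right)}}{16} - \frac{9 \sin{\left(2 z \right)}}{32} - \frac{5 \cos{\left(2 z \right)}}{8} + \frac{1}{2}] = \frac{3 z^{3} \sin{\left(2 z \right)}}{4} + \frac{5 \sin{\left(2 z \right)}}{4} = G'(z).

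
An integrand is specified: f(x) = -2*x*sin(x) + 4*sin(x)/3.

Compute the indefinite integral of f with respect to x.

Integrate term by term and add the pieces.
Check: d/dx[2*x*cos(x) - 2*sin(x) - 4*cos(x)/3] = -2*x*sin(x) + 4*sin(x)/3 = f(x).

F(x) = 2*x*cos(x) - 2*sin(x) - 4*cos(x)/3 + C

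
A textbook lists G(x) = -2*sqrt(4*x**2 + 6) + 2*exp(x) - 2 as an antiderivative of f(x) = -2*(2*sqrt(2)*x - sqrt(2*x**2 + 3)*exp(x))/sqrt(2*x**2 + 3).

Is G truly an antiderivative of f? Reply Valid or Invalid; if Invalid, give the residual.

Valid - the claim checks out under differentiation.

d/dx[G] = (-4*sqrt(2)*x + 2*sqrt(2*x**2 + 3)*exp(x))/sqrt(2*x**2 + 3)
This equals f(x) exactly, so the claim holds.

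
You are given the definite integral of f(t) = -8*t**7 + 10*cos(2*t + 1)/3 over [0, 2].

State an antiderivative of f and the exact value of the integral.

Integrate term by term and add the pieces.
F(t) = -(3*t**8 - 5*sin(2*t + 1))/3 is an antiderivative of f.
Check: d/dt[-(3*t**8 - 5*sin(2*t + 1))/3] = -8*t**7 + 10*cos(2*t + 1)/3 = f(t).
F(2) = -256 + 5*sin(5)/3; F(0) = 5*sin(1)/3.
Integral = F(2) - F(0) = -256 + 5*sin(5)/3 - 5*sin(1)/3.

Antiderivative: F(t) = -(3*t**8 - 5*sin(2*t + 1))/3; value = -256 + 5*sin(5)/3 - 5*sin(1)/3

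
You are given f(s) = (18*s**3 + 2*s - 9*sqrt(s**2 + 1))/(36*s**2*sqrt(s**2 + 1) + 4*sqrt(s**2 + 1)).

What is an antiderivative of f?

A candidate is checked by its d/ds: the result must match f(s).
Check: d/ds[sqrt(s**2 + 1)/2 - 3*atan(3*s)/4] = (18*s**3 + 2*s - 9*sqrt(s**2 + 1))/(36*s**2*sqrt(s**2 + 1) + 4*sqrt(s**2 + 1)) = f(s).

An antiderivative is F(s) = sqrt(s**2 + 1)/2 - 3*atan(3*s)/4.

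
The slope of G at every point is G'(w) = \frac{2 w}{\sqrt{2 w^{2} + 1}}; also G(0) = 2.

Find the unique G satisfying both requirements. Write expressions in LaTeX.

G'(w) matches the chain-rule pattern g'(h)*h' with inner function h(w) = 2 w^{2} + 1; substituting u = h(w) collapses the integral.
A general antiderivative is \sqrt{2 w^{2} + 1} + C.
The condition gives C = 2 - (1) = 1.
So G(w) = \sqrt{2 w^{2} + 1} + 1.
Check: d/dw[\sqrt{2 w^{2} + 1} + 1] = \frac{2 w}{\sqrt{2 w^{2} + 1}} = G'(w).

G(w) = \sqrt{2 w^{2} + 1} + 1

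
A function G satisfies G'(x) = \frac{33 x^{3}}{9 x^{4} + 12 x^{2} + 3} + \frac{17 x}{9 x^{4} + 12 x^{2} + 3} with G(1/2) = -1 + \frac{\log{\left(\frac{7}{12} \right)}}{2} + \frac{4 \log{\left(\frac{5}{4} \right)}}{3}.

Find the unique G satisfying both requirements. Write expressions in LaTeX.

Integrate term by term and add the pieces.
A general antiderivative is \frac{\log{\left(x^{2} + \frac{1}{3} \right)}}{2} + \frac{4 \log{\left(x^{2} + 1 \right)}}{3} + C.
The condition gives C = -1 + \frac{\log{\left(\frac{7}{12} \right)}}{2} + \frac{4 \log{\left(\frac{5}{4} \right)}}{3} - (\frac{\log{\left(\frac{7}{12} \right)}}{2} + \frac{4 \log{\left(\frac{5}{4} \right)}}{3}) = -1.
So G(x) = \frac{\log{\left(x^{2} + \frac{1}{3} \right)}}{2} + \frac{4 \log{\left(x^{2} + 1 \right)}}{3} - 1.
Check: d/dx[\frac{\log{\left(x^{2} + \frac{1}{3} \right)}}{2} + \frac{4 \log{\left(x^{2} + 1 \right)}}{3} - 1] = \frac{33 x^{3} + 17 x}{9 x^{4} + 12 x^{2} + 3}, which equals G'(x).

G(x) = \frac{\log{\left(x^{2} + \frac{1}{3} \right)}}{2} + \frac{4 \log{\left(x^{2} + 1 \right)}}{3} - 1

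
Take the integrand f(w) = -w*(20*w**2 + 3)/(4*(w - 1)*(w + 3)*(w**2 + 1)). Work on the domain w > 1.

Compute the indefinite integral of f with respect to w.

F(w) = -23*log(w - 1)/32 - 549*log(w + 3)/160 - 17*log(w**2 + 1)/40 + 17*atan(w)/40 + C

The denominator factors as 4*(w - 1)*(w + 3)*(w**2 + 1); partial fractions split f into directly integrable pieces: -17*(2*w - 1)/(40*(w**2 + 1)) - 549/(160*(w + 3)) - 23/(32*(w - 1)).
Check: d/dw[-23*log(w - 1)/32 - 549*log(w + 3)/160 - 17*log(w**2 + 1)/40 + 17*atan(w)/40] = (-20*w**3 - 3*w)/(4*w**4 + 8*w**3 - 8*w**2 + 8*w - 12), which equals f(w).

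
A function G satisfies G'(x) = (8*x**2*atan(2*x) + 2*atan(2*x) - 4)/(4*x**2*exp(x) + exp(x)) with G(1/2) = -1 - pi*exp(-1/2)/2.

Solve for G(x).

G(x) = (-exp(x) - 2*atan(2*x))*exp(-x)

Recognize the product-rule pattern: G'(x) = u'v + uv' with u = -2*atan(2*x), v = exp(-x), so integration by parts undoes it.
A general antiderivative is -2*exp(-x)*atan(2*x) + C.
The condition gives C = -1 - pi*exp(-1/2)/2 - (-pi*exp(-1/2)/2) = -1.
So G(x) = (-exp(x) - 2*atan(2*x))*exp(-x).
Check: d/dx[(-exp(x) - 2*atan(2*x))*exp(-x)] = (8*x**2*atan(2*x) + 2*atan(2*x) - 4)/(4*x**2*exp(x) + exp(x)) = G'(x).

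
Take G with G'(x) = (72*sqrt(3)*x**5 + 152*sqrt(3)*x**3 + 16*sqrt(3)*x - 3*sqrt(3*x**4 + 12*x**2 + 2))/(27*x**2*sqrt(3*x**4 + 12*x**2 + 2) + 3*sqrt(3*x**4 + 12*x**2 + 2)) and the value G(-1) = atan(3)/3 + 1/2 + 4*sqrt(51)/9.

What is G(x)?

The proposed G(x) is checked by its d/dx: the result must match the given G'(x).
A general antiderivative is 4*sqrt(x**4 + 4*x**2 + 2/3)/3 - atan(3*x)/3 + C.
The condition gives C = atan(3)/3 + 1/2 + 4*sqrt(51)/9 - (atan(3)/3 + 4*sqrt(51)/9) = 1/2.
So G(x) = 4*sqrt(x**4 + 4*x**2 + 2/3)/3 - atan(3*x)/3 + 1/2.
Check: d/dx[4*sqrt(x**4 + 4*x**2 + 2/3)/3 - atan(3*x)/3 + 1/2] = (72*sqrt(3)*x**5 + 152*sqrt(3)*x**3 + 16*sqrt(3)*x - 3*sqrt(3*x**4 + 12*x**2 + 2))/(27*x**2*sqrt(3*x**4 + 12*x**2 + 2) + 3*sqrt(3*x**4 + 12*x**2 + 2)) = G'(x).

G(x) = 4*sqrt(x**4 + 4*x**2 + 2/3)/3 - atan(3*x)/3 + 1/2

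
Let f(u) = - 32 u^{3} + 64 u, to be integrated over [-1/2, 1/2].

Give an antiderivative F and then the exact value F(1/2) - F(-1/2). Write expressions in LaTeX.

Antiderivative: F(u) = - 8 u^{4} + 32 u^{2}; value = 0

The substitution w = 2 u^{2} - 4 works: f is exactly (dF/dw)*(dw/du) for that inner function.
F(u) = - 8 u^{4} + 32 u^{2} is an antiderivative of f.
Check: d/du[- 8 u^{4} + 32 u^{2}] = - 32 u^{3} + 64 u = f(u).
F(1/2) = \frac{15}{2}; F(-1/2) = \frac{15}{2}.
Integral = F(1/2) - F(-1/2) = 0.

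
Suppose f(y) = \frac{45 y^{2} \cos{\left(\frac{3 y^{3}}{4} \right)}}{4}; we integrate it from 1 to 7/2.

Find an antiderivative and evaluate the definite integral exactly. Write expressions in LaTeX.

The substitution u = \frac{3 y^{3}}{4} works: f is exactly (dF/du)*(du/dy) for that inner function.
F(y) = 5 \sin{\left(\frac{3 y^{3}}{4} \right)} is an antiderivative of f.
Check: d/dy[5 \sin{\left(\frac{3 y^{3}}{4} \right)}] = \frac{45 y^{2} \cos{\left(\frac{3 y^{3}}{4} \right)}}{4} = f(y).
F(7/2) = 5 \sin{\left(\frac{1029}{32} \right)}; F(1) = 5 \sin{\left(\frac{3}{4} \right)}.
Integral = F(7/2) - F(1) = - 5 \sin{\left(\frac{3}{4} \right)} + 5 \sin{\left(\frac{1029}{32} \right)}.

Antiderivative: F(y) = 5 \sin{\left(\frac{3 y^{3}}{4} \right)}; value = - 5 \sin{\left(\frac{3}{4} \right)} + 5 \sin{\left(\frac{1029}{32} \right)}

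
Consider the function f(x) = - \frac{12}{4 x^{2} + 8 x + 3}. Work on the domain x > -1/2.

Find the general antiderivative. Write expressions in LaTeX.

Factor the denominator (\left(2 x + 1\right) \left(2 x + 3\right)) and decompose: f = \frac{6}{2 x + 3} - \frac{6}{2 x + 1}; each piece integrates to a log, atan, or power term.
Check: d/dx[3 \left(- \log{\left(x + \frac{1}{2} \right)} + \log{\left(x + \frac{3}{2} \right)}\right)] = - \frac{12}{4 x^{2} + 8 x + 3} = f(x).

F(x) = 3 \left(- \log{\left(x + \frac{1}{2} \right)} + \log{\left(x + \frac{3}{2} \right)}\right) + C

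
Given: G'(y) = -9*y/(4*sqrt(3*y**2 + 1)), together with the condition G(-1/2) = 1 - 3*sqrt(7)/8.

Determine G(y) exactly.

G'(y) matches the chain-rule pattern g'(h)*h' with inner function h(y) = 3*y**2 + 1; substituting u = h(y) collapses the integral.
A general antiderivative is -3*sqrt(3*y**2 + 1)/4 + C.
The condition gives C = 1 - 3*sqrt(7)/8 - (-3*sqrt(7)/8) = 1.
So G(y) = 1 - 3*sqrt(3*y**2 + 1)/4.
Check: d/dy[1 - 3*sqrt(3*y**2 + 1)/4] = -9*y/(4*sqrt(3*y**2 + 1)) = G'(y).

G(y) = 1 - 3*sqrt(3*y**2 + 1)/4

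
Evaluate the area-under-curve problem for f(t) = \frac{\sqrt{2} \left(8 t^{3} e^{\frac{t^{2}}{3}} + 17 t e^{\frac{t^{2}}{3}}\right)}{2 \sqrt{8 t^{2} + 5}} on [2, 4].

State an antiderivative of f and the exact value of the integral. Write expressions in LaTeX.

Recognize the product-rule pattern: f = u'v + uv' with u = \frac{3 \sqrt{4 t^{2} + \frac{5}{2}}}{2}, v = e^{\frac{t^{2}}{3}}, so integration by parts undoes it.
F(t) = \frac{3 \sqrt{2} \sqrt{8 t^{2} + 5} e^{\frac{t^{2}}{3}}}{4} is an antiderivative of f.
Check: d/dt[\frac{3 \sqrt{2} \sqrt{8 t^{2} + 5} e^{\frac{t^{2}}{3}}}{4}] = \frac{8 \sqrt{2} t^{3} e^{\frac{t^{2}}{3}} + 17 \sqrt{2} t e^{\frac{t^{2}}{3}}}{2 \sqrt{8 t^{2} + 5}}, which equals f(t).
F(4) = \frac{3 \sqrt{266} e^{\frac{16}{3}}}{4}; F(2) = \frac{3 \sqrt{74} e^{\frac{4}{3}}}{4}.
Integral = F(4) - F(2) = - \frac{3 \sqrt{74} e^{\frac{4}{3}}}{4} + \frac{3 \sqrt{266} e^{\frac{16}{3}}}{4}.

Antiderivative: F(t) = \frac{3 \sqrt{2} \sqrt{8 t^{2} + 5} e^{\frac{t^{2}}{3}}}{4}; value = - \frac{3 \sqrt{74} e^{\frac{4}{3}}}{4} + \frac{3 \sqrt{266} e^{\frac{16}{3}}}{4}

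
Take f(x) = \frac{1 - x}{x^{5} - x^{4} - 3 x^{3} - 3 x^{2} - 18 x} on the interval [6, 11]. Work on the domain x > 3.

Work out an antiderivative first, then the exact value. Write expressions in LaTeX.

Antiderivative: F(x) = \frac{- 70 \log{\left(x \right)} - 14 \log{\left(x - 3 \right)} + 54 \log{\left(x + 2 \right)} + 15 \log{\left(x^{2} + 3 \right)} + 50 \sqrt{3} \operatorname{atan}{\left(\frac{\sqrt{3} x}{3} \right)}}{1260}; value = - \frac{\log{\left(11 \right)}}{18} - \frac{17 \log{\left(8 \right)}}{315} - \frac{5 \sqrt{3} \operatorname{atan}{\left(2 \sqrt{3} \right)}}{126} - \frac{\log{\left(39 \right)}}{84} + \frac{\log{\left(3 \right)}}{90} + \frac{\log{\left(124 \right)}}{84} + \frac{5 \sqrt{3} \operatorname{atan}{\left(\frac{11 \sqrt{3}}{3} \right)}}{126} + \frac{\log{\left(6 \right)}}{18} + \frac{3 \log{\left(13 \right)}}{70}

Factor the denominator (x \left(x - 3\right) \left(x + 2\right) \left(x^{2} + 3\right)) and decompose: f = \frac{x + 5}{42 \left(x^{2} + 3\right)} + \frac{3}{70 \left(x + 2\right)} - \frac{1}{90 \left(x - 3\right)} - \frac{1}{18 x}; each piece integrates to a log, atan, or power term.
F(x) = \frac{- 70 \log{\left(x \right)} - 14 \log{\left(x - 3 \right)} + 54 \log{\left(x + 2 \right)} + 15 \log{\left(x^{2} + 3 \right)} + 50 \sqrt{3} \operatorname{atan}{\left(\frac{\sqrt{3} x}{3} \right)}}{1260} is an antiderivative of f.
Check: d/dx[\frac{- 70 \log{\left(x \right)} - 14 \log{\left(x - 3 \right)} + 54 \log{\left(x + 2 \right)} + 15 \log{\left(x^{2} + 3 \right)} + 50 \sqrt{3} \operatorname{atan}{\left(\frac{\sqrt{3} x}{3} \right)}}{1260}] = \frac{1 - x}{x^{5} - x^{4} - 3 x^{3} - 3 x^{2} - 18 x} = f(x).
F(11) = - \frac{\log{\left(11 \right)}}{18} - \frac{\log{\left(8 \right)}}{90} + \frac{\log{\left(124 \right)}}{84} + \frac{5 \sqrt{3} \operatorname{atan}{\left(\frac{11 \sqrt{3}}{3} \right)}}{126} + \frac{3 \log{\left(13 \right)}}{70}; F(6) = - \frac{\log{\left(6 \right)}}{18} - \frac{\log{\left(3 \right)}}{90} + \frac{\log{\left(39 \right)}}{84} + \frac{5 \sqrt{3} \operatorname{atan}{\left(2 \sqrt{3} \right)}}{126} + \frac{3 \log{\left(8 \right)}}{70}.
Integral = F(11) - F(6) = - \frac{\log{\left(11 \right)}}{18} - \frac{17 \log{\left(8 \right)}}{315} - \frac{5 \sqrt{3} \operatorname{atan}{\left(2 \sqrt{3} \right)}}{126} - \frac{\log{\left(39 \right)}}{84} + \frac{\log{\left(3 \right)}}{90} + \frac{\log{\left(124 \right)}}{84} + \frac{5 \sqrt{3} \operatorname{atan}{\left(\frac{11 \sqrt{3}}{3} \right)}}{126} + \frac{\log{\left(6 \right)}}{18} + \frac{3 \log{\left(13 \right)}}{70}.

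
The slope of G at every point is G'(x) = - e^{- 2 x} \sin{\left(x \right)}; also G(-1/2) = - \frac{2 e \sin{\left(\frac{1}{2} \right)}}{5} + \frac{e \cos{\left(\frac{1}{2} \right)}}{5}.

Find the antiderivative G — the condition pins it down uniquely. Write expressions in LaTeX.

G(x) = \frac{2 e^{- 2 x} \sin{\left(x \right)}}{5} + \frac{e^{- 2 x} \cos{\left(x \right)}}{5}

Check a candidate G(x) by differentiating: d/dx[G] must match the given G'(x).
A general antiderivative is \frac{2 e^{- 2 x} \sin{\left(x \right)}}{5} + \frac{e^{- 2 x} \cos{\left(x \right)}}{5} + C.
The condition gives C = - \frac{2 e \sin{\left(\frac{1}{2} \right)}}{5} + \frac{e \cos{\left(\frac{1}{2} \right)}}{5} - (- \frac{2 e \sin{\left(\frac{1}{2} \right)}}{5} + \frac{e \cos{\left(\frac{1}{2} \right)}}{5}) = 0.
So G(x) = \frac{2 e^{- 2 x} \sin{\left(x \right)}}{5} + \frac{e^{- 2 x} \cos{\left(x \right)}}{5}.
Check: d/dx[\frac{2 e^{- 2 x} \sin{\left(x \right)}}{5} + \frac{e^{- 2 x} \cos{\left(x \right)}}{5}] = - e^{- 2 x} \sin{\left(x \right)} = G'(x).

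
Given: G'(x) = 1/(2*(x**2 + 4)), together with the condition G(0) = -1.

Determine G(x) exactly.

A candidate passes only if d/dx[G] lands on the given G'(x) exactly.
A general antiderivative is atan(x/2)/4 + C.
The condition gives C = -1 - (0) = -1.
So G(x) = atan(x/2)/4 - 1.
Check: d/dx[atan(x/2)/4 - 1] = 1/(2*x**2 + 8), which equals G'(x).

G(x) = atan(x/2)/4 - 1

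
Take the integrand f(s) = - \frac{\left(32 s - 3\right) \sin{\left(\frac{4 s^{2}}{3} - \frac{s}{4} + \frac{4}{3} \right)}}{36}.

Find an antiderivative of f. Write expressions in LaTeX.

An antiderivative is F(s) = \frac{\cos{\left(\frac{4 s^{2}}{3} - \frac{s}{4} + \frac{4}{3} \right)}}{3}.

f matches the chain-rule pattern g'(h)*h' with inner function h(s) = \frac{4 s^{2}}{3} - \frac{s}{4} + \frac{4}{3}; substituting u = h(s) collapses the integral.
Check: d/ds[\frac{\cos{\left(\frac{4 s^{2}}{3} - \frac{s}{4} + \frac{4}{3} \right)}}{3}] = - \frac{8 s \sin{\left(\frac{4 s^{2}}{3} - \frac{s}{4} + \frac{4}{3} \right)}}{9} + \frac{\sin{\left(\frac{4 s^{2}}{3} - \frac{s}{4} + \frac{4}{3} \right)}}{12}, which equals f(s).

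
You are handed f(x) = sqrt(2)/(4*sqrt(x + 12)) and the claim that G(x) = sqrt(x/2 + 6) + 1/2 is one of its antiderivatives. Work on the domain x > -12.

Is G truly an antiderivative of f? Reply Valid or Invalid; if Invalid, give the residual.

d/dx[G] = sqrt(2)/(4*sqrt(x + 12))
This equals f(x) exactly, so the claim holds.

Valid. The derivative of G reproduces f.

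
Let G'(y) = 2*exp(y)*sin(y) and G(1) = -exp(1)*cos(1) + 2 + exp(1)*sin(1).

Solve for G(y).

G(y) = exp(y)*sin(y) - exp(y)*cos(y) + 2

Since d/dy undoes antidifferentiation here, G(y) must give back the stated G'(y).
A general antiderivative is exp(y)*sin(y) - exp(y)*cos(y) + C.
The condition gives C = -exp(1)*cos(1) + 2 + exp(1)*sin(1) - (-exp(1)*cos(1) + exp(1)*sin(1)) = 2.
So G(y) = exp(y)*sin(y) - exp(y)*cos(y) + 2.
Check: d/dy[exp(y)*sin(y) - exp(y)*cos(y) + 2] = 2*exp(y)*sin(y) = G'(y).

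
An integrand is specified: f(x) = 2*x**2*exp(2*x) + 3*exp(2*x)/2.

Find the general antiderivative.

Recognize the product-rule pattern: f = u'v + uv' with u = x**2 - x + 5/4, v = exp(2*x), so integration by parts undoes it.
Check: d/dx[x**2*exp(2*x) - x*exp(2*x) + 5*exp(2*x)/4] = 2*x**2*exp(2*x) + 3*exp(2*x)/2 = f(x).

F(x) = x**2*exp(2*x) - x*exp(2*x) + 5*exp(2*x)/4 + C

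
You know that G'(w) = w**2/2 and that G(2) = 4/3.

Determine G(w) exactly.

Since d/dw undoes antidifferentiation here, G(w) must give back the stated G'(w).
A general antiderivative is w**3/6 + C.
The condition gives C = 4/3 - (4/3) = 0.
So G(w) = w**3/6.
Check: d/dw[w**3/6] = w**2/2 = G'(w).

G(w) = w**3/6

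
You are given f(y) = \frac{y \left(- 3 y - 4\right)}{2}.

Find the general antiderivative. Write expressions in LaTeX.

Since d/dy undoes antidifferentiation here, F'(y) = f(y) is required of F(y).
Check: d/dy[- \frac{3 y^{3} + 6 y^{2} + 10}{6}] = - \frac{3 y^{2}}{2} - 2 y, which equals f(y).

F(y) = - \frac{3 y^{3} + 6 y^{2} + 10}{6} + C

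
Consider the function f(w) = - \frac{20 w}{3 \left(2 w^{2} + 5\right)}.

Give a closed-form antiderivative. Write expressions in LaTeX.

f matches the chain-rule pattern g'(h)*h' with inner function h(w) = w^{2} + \frac{5}{2}; substituting u = h(w) collapses the integral.
Check: d/dw[- \frac{5 \log{\left(w^{2} + \frac{5}{2} \right)}}{3}] = - \frac{20 w}{6 w^{2} + 15}, which equals f(w).

An antiderivative is F(w) = - \frac{5 \log{\left(w^{2} + \frac{5}{2} \right)}}{3}.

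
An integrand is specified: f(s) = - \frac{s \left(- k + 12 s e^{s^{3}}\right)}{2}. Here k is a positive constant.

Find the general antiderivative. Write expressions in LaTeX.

F(s) = \frac{k s^{2} - 8 e^{s^{3}}}{4} + C

An antiderivative F(s) passes only if d/ds[F] lands on f(s) exactly.
Check: d/ds[\frac{k s^{2} - 8 e^{s^{3}}}{4}] = \frac{k s}{2} - 6 s^{2} e^{s^{3}}, which equals f(s).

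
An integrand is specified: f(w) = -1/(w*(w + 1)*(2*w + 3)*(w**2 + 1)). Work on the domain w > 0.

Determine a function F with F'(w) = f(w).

An antiderivative is F(w) = (-52*log(w) + 78*log(w + 1) - 32*log(w + 3/2) + 3*log(w**2 + 1) + 30*atan(w))/156.

Factor the denominator (w*(w + 1)*(2*w + 3)*(w**2 + 1)) and decompose: f = (w + 5)/(26*(w**2 + 1)) - 16/(39*(2*w + 3)) + 1/(2*(w + 1)) - 1/(3*w); each piece integrates to a log, atan, or power term.
Check: d/dw[(-52*log(w) + 78*log(w + 1) - 32*log(w + 3/2) + 3*log(w**2 + 1) + 30*atan(w))/156] = -1/(2*w**5 + 5*w**4 + 5*w**3 + 5*w**2 + 3*w), which equals f(w).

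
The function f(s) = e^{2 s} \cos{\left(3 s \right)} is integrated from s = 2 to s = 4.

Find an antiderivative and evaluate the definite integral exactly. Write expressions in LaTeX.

Antiderivative: F(s) = \frac{3 e^{2 s} \sin{\left(3 s \right)}}{13} + \frac{2 e^{2 s} \cos{\left(3 s \right)}}{13}; value = \frac{3 e^{8} \sin{\left(12 \right)}}{13} - \frac{2 e^{4} \cos{\left(6 \right)}}{13} - \frac{3 e^{4} \sin{\left(6 \right)}}{13} + \frac{2 e^{8} \cos{\left(12 \right)}}{13}

For F(s) to be correct the identity F'(s) - f(s) = 0 must hold.
F(s) = \frac{3 e^{2 s} \sin{\left(3 s \right)}}{13} + \frac{2 e^{2 s} \cos{\left(3 s \right)}}{13} is an antiderivative of f.
Check: d/ds[\frac{3 e^{2 s} \sin{\left(3 s \right)}}{13} + \frac{2 e^{2 s} \cos{\left(3 s \right)}}{13}] = e^{2 s} \cos{\left(3 s \right)} = f(s).
F(4) = \frac{3 e^{8} \sin{\left(12 \right)}}{13} + \frac{2 e^{8} \cos{\left(12 \right)}}{13}; F(2) = \frac{3 e^{4} \sin{\left(6 \right)}}{13} + \frac{2 e^{4} \cos{\left(6 \right)}}{13}.
Integral = F(4) - F(2) = \frac{3 e^{8} \sin{\left(12 \right)}}{13} - \frac{2 e^{4} \cos{\left(6 \right)}}{13} - \frac{3 e^{4} \sin{\left(6 \right)}}{13} + \frac{2 e^{8} \cos{\left(12 \right)}}{13}.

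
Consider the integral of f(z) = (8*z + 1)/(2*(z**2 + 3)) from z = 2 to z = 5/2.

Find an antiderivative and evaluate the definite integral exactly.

Antiderivative: F(z) = 2*log(z**2 + 3) + sqrt(3)*atan(sqrt(3)*z/3)/6; value = -2*log(7) - sqrt(3)*atan(2*sqrt(3)/3)/6 + sqrt(3)*atan(5*sqrt(3)/6)/6 + 2*log(37/4)

Check any antiderivative F(z) by computing F'(z) and comparing it with f(z).
F(z) = 2*log(z**2 + 3) + sqrt(3)*atan(sqrt(3)*z/3)/6 is an antiderivative of f.
Check: d/dz[2*log(z**2 + 3) + sqrt(3)*atan(sqrt(3)*z/3)/6] = (8*z + 1)/(2*z**2 + 6), which equals f(z).
F(5/2) = sqrt(3)*atan(5*sqrt(3)/6)/6 + 2*log(37/4); F(2) = sqrt(3)*atan(2*sqrt(3)/3)/6 + 2*log(7).
Integral = F(5/2) - F(2) = -2*log(7) - sqrt(3)*atan(2*sqrt(3)/3)/6 + sqrt(3)*atan(5*sqrt(3)/6)/6 + 2*log(37/4).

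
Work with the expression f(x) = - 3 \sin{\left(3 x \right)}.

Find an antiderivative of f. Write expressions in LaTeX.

An antiderivative is F(x) = \cos{\left(3 x \right)}.

Differentiate the proposed F(x) back; it has to land on f(x) exactly.
Check: d/dx[\cos{\left(3 x \right)}] = - 3 \sin{\left(3 x \right)} = f(x).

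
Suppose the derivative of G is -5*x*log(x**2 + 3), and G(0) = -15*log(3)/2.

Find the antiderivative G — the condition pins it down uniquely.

G(x) = -5*x**2*log(x**2 + 3)/2 + 5*x**2/2 - 15*log(x**2 + 3)/2

A candidate passes only if d/dx[G] lands on the given G'(x) exactly.
A general antiderivative is -5*x**2*log(x**2 + 3)/2 + 5*x**2/2 - 15*log(x**2 + 3)/2 + C.
The condition gives C = -15*log(3)/2 - (-15*log(3)/2) = 0.
So G(x) = -5*x**2*log(x**2 + 3)/2 + 5*x**2/2 - 15*log(x**2 + 3)/2.
Check: d/dx[-5*x**2*log(x**2 + 3)/2 + 5*x**2/2 - 15*log(x**2 + 3)/2] = -5*x*log(x**2 + 3) = G'(x).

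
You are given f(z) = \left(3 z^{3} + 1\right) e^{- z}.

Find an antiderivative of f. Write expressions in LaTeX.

f has the shape u'v + uv' for u = - 3 z^{3} - 9 z^{2} - 18 z - 19 and v = e^{- z} — it is the derivative of the product u*v.
Check: d/dz[- 3 z^{3} e^{- z} - 9 z^{2} e^{- z} - 18 z e^{- z} - 19 e^{- z}] = \left(3 z^{3} + 1\right) e^{- z} = f(z).

An antiderivative is F(z) = - 3 z^{3} e^{- z} - 9 z^{2} e^{- z} - 18 z e^{- z} - 19 e^{- z}.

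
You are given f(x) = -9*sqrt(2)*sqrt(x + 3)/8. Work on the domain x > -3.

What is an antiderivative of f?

An antiderivative is F(x) = -3*sqrt(2)*(x + 3)**(3/2)/4.

A candidate is checked by its d/dx: the result must match f(x).
Check: d/dx[-3*sqrt(2)*(x + 3)**(3/2)/4] = -9*sqrt(2)*sqrt(x + 3)/8 = f(x).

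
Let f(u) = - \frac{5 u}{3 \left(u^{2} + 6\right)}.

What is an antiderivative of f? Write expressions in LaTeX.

f matches the chain-rule pattern g'(h)*h' with inner function h(u) = u^{2} + 6; substituting w = h(u) collapses the integral.
Check: d/du[- \frac{5 \log{\left(u^{2} + 6 \right)}}{6}] = - \frac{5 u}{3 u^{2} + 18}, which equals f(u).

An antiderivative is F(u) = - \frac{5 \log{\left(u^{2} + 6 \right)}}{6}.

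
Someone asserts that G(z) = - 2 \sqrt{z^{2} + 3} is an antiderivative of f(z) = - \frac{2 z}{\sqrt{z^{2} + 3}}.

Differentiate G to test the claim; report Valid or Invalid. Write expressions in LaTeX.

d/dz[G] = - \frac{2 z}{\sqrt{z^{2} + 3}}
This equals f(z) exactly, so the claim holds.

Valid: G'(z) = f(z).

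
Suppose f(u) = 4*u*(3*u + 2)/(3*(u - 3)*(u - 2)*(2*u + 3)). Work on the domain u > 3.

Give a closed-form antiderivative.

An antiderivative is F(u) = 2*(154*log(u - 3) - 96*log(u - 2) + 5*log(u + 3/2))/63.

Factor the denominator (3*(u - 3)*(u - 2)*(2*u + 3)) and decompose: f = 20/(63*(2*u + 3)) - 64/(21*(u - 2)) + 44/(9*(u - 3)); each piece integrates to a log, atan, or power term.
Check: d/du[2*(154*log(u - 3) - 96*log(u - 2) + 5*log(u + 3/2))/63] = (12*u**2 + 8*u)/(6*u**3 - 21*u**2 - 9*u + 54), which equals f(u).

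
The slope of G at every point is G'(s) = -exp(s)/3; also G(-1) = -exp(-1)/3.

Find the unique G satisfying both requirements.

G(s) = -exp(s)/3

The proposed G(s) is checked by its d/ds: the result must match the given G'(s).
A general antiderivative is -exp(s)/3 + C.
The condition gives C = -exp(-1)/3 - (-exp(-1)/3) = 0.
So G(s) = -exp(s)/3.
Check: d/ds[-exp(s)/3] = -exp(s)/3 = G'(s).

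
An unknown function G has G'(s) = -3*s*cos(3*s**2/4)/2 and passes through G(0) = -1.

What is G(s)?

G(s) = -sin(3*s**2/4) - 1

The substitution u = 3*s**2/4 works: G'(s) is exactly (dG/du)*(du/ds) for that inner function.
A general antiderivative is -sin(3*s**2/4) + C.
The condition gives C = -1 - (0) = -1.
So G(s) = -sin(3*s**2/4) - 1.
Check: d/ds[-sin(3*s**2/4) - 1] = -3*s*cos(3*s**2/4)/2 = G'(s).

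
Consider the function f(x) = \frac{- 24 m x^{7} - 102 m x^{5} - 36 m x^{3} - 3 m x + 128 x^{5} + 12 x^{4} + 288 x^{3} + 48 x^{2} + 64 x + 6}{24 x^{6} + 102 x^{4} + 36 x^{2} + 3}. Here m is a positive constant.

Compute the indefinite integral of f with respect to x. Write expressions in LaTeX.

F(x) = - \frac{m x^{2}}{2} + \frac{4 \log{\left(x^{4} + 4 x^{2} + \frac{1}{2} \right)}}{3} + \operatorname{atan}{\left(2 x \right)} + C

A candidate is checked by its d/dx: the result must match f(x).
Check: d/dx[- \frac{m x^{2}}{2} + \frac{4 \log{\left(x^{4} + 4 x^{2} + \frac{1}{2} \right)}}{3} + \operatorname{atan}{\left(2 x \right)}] = \frac{- 24 m x^{7} - 102 m x^{5} - 36 m x^{3} - 3 m x + 128 x^{5} + 12 x^{4} + 288 x^{3} + 48 x^{2} + 64 x + 6}{24 x^{6} + 102 x^{4} + 36 x^{2} + 3} = f(x).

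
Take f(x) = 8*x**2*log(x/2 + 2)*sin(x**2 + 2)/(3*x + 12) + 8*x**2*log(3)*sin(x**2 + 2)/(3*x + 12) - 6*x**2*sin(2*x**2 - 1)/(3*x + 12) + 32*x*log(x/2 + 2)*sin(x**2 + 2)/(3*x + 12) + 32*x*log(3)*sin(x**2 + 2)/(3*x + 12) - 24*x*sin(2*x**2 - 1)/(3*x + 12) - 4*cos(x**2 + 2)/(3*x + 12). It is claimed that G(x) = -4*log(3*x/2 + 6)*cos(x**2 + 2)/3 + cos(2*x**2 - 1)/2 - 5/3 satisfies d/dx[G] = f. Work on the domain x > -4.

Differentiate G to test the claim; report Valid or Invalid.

Valid - the claim checks out under differentiation.

d/dx[G] = (8*x**2*log(x/2 + 2)*sin(x**2 + 2) + 8*x**2*log(3)*sin(x**2 + 2) - 6*x**2*sin(2*x**2 - 1) + 32*x*log(x/2 + 2)*sin(x**2 + 2) + 32*x*log(3)*sin(x**2 + 2) - 24*x*sin(2*x**2 - 1) - 4*cos(x**2 + 2))/(3*x + 12)
This equals f(x) exactly, so the claim holds.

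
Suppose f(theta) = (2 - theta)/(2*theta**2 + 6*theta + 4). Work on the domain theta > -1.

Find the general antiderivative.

The denominator factors as 2*(theta + 1)*(theta + 2); partial fractions split f into directly integrable pieces: -2/(theta + 2) + 3/(2*(theta + 1)).
Check: d/dtheta[3*log(theta + 1)/2 - 2*log(theta + 2)] = (2 - theta)/(2*theta**2 + 6*theta + 4) = f(theta).

F(theta) = 3*log(theta + 1)/2 - 2*log(theta + 2) + C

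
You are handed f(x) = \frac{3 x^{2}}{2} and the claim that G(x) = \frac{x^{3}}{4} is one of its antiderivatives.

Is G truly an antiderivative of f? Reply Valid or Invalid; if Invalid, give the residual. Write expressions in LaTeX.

d/dx[G] = \frac{3 x^{2}}{4}
d/dx[G] - f(x) = - \frac{3 x^{2}}{4} != 0.

Invalid: d/dx[G] - f = - \frac{3 x^{2}}{4}, which is not 0.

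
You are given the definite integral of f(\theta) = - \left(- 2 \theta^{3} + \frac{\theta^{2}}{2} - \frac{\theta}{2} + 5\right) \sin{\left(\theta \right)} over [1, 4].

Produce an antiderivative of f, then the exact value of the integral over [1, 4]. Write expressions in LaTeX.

A candidate is checked by its d/d\theta: the result must match f(\theta).
F(\theta) = - 2 \theta^{3} \cos{\left(\theta \right)} + 6 \theta^{2} \sin{\left(\theta \right)} + \frac{\theta^{2} \cos{\left(\theta \right)}}{2} - \theta \sin{\left(\theta \right)} + \frac{23 \theta \cos{\left(\theta \right)}}{2} - \frac{23 \sin{\left(\theta \right)}}{2} + 4 \cos{\left(\theta \right)} is an antiderivative of f.
Check: d/d\theta[- 2 \theta^{3} \cos{\left(\theta \right)} + 6 \theta^{2} \sin{\left(\theta \right)} + \frac{\theta^{2} \cos{\left(\theta \right)}}{2} - \theta \sin{\left(\theta \right)} + \frac{23 \theta \cos{\left(\theta \right)}}{2} - \frac{23 \sin{\left(\theta \right)}}{2} + 4 \cos{\left(\theta \right)}] = 2 \theta^{3} \sin{\left(\theta \right)} - \frac{\theta^{2} \sin{\left(\theta \right)}}{2} + \frac{\theta \sin{\left(\theta \right)}}{2} - 5 \sin{\left(\theta \right)}, which equals f(\theta).
F(4) = \frac{161 \sin{\left(4 \right)}}{2} - 70 \cos{\left(4 \right)}; F(1) = - \frac{13 \sin{\left(1 \right)}}{2} + 14 \cos{\left(1 \right)}.
Integral = F(4) - F(1) = \frac{161 \sin{\left(4 \right)}}{2} - 14 \cos{\left(1 \right)} + \frac{13 \sin{\left(1 \right)}}{2} - 70 \cos{\left(4 \right)}.

Antiderivative: F(\theta) = - 2 \theta^{3} \cos{\left(\theta \right)} + 6 \theta^{2} \sin{\left(\theta \right)} + \frac{\theta^{2} \cos{\left(\theta \right)}}{2} - \theta \sin{\left(\theta \right)} + \frac{23 \theta \cos{\left(\theta \right)}}{2} - \frac{23 \sin{\left(\theta \right)}}{2} + 4 \cos{\left(\theta \right)}; value = \frac{161 \sin{\left(4 \right)}}{2} - 14 \cos{\left(1 \right)} + \frac{13 \sin{\left(1 \right)}}{2} - 70 \cos{\left(4 \right)}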